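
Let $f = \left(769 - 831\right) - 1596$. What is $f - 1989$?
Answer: $-3647$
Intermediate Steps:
$f = -1658$ ($f = -62 - 1596 = -1658$)
$f - 1989 = -1658 - 1989 = -3647$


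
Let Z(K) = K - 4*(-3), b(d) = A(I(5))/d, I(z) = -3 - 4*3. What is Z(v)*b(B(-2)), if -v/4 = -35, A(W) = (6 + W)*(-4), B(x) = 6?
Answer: 912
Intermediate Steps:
I(z) = -15 (I(z) = -3 - 12 = -15)
A(W) = -24 - 4*W
b(d) = 36/d (b(d) = (-24 - 4*(-15))/d = (-24 + 60)/d = 36/d)
v = 140 (v = -4*(-35) = 140)
Z(K) = 12 + K (Z(K) = K + 12 = 12 + K)
Z(v)*b(B(-2)) = (12 + 140)*(36/6) = 152*(36*(1/6)) = 152*6 = 912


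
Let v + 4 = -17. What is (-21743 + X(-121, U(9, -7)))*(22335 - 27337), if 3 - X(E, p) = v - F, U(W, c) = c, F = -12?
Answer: 108698462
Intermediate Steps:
v = -21 (v = -4 - 17 = -21)
X(E, p) = 12 (X(E, p) = 3 - (-21 - 1*(-12)) = 3 - (-21 + 12) = 3 - 1*(-9) = 3 + 9 = 12)
(-21743 + X(-121, U(9, -7)))*(22335 - 27337) = (-21743 + 12)*(22335 - 27337) = -21731*(-5002) = 108698462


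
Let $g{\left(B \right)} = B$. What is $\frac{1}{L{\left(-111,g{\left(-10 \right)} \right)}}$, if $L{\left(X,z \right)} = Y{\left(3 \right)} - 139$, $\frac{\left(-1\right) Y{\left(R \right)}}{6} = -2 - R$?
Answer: $- \frac{1}{109} \approx -0.0091743$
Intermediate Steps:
$Y{\left(R \right)} = 12 + 6 R$ ($Y{\left(R \right)} = - 6 \left(-2 - R\right) = 12 + 6 R$)
$L{\left(X,z \right)} = -109$ ($L{\left(X,z \right)} = \left(12 + 6 \cdot 3\right) - 139 = \left(12 + 18\right) - 139 = 30 - 139 = -109$)
$\frac{1}{L{\left(-111,g{\left(-10 \right)} \right)}} = \frac{1}{-109} = - \frac{1}{109}$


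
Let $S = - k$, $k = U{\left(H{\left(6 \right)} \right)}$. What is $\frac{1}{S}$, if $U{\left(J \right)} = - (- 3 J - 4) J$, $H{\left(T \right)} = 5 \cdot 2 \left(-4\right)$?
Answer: $- \frac{1}{4640} \approx -0.00021552$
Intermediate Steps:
$H{\left(T \right)} = -40$ ($H{\left(T \right)} = 10 \left(-4\right) = -40$)
$U{\left(J \right)} = J \left(4 + 3 J\right)$ ($U{\left(J \right)} = - (-4 - 3 J) J = \left(4 + 3 J\right) J = J \left(4 + 3 J\right)$)
$k = 4640$ ($k = - 40 \left(4 + 3 \left(-40\right)\right) = - 40 \left(4 - 120\right) = \left(-40\right) \left(-116\right) = 4640$)
$S = -4640$ ($S = \left(-1\right) 4640 = -4640$)
$\frac{1}{S} = \frac{1}{-4640} = - \frac{1}{4640}$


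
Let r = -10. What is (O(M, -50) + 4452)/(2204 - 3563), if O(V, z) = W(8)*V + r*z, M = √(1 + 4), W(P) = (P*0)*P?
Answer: -4952/1359 ≈ -3.6439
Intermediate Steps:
W(P) = 0 (W(P) = 0*P = 0)
M = √5 ≈ 2.2361
O(V, z) = -10*z (O(V, z) = 0*V - 10*z = 0 - 10*z = -10*z)
(O(M, -50) + 4452)/(2204 - 3563) = (-10*(-50) + 4452)/(2204 - 3563) = (500 + 4452)/(-1359) = 4952*(-1/1359) = -4952/1359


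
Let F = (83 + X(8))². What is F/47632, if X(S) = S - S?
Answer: 6889/47632 ≈ 0.14463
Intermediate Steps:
X(S) = 0
F = 6889 (F = (83 + 0)² = 83² = 6889)
F/47632 = 6889/47632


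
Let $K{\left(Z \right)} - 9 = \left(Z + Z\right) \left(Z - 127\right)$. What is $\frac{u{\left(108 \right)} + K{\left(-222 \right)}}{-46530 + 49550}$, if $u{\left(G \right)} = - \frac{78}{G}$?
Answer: $\frac{2789357}{54360} \approx 51.313$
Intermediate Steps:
$K{\left(Z \right)} = 9 + 2 Z \left(-127 + Z\right)$ ($K{\left(Z \right)} = 9 + \left(Z + Z\right) \left(Z - 127\right) = 9 + 2 Z \left(-127 + Z\right)$)
$\frac{u{\left(108 \right)} + K{\left(-222 \right)}}{-46530 + 49550} = \frac{- \frac{78}{108} + \left(9 - -56388 + 2 \left(-222\right)^{2}\right)}{-46530 + 49550} = \frac{\left(-78\right) \frac{1}{108} + \left(9 + 56388 + 2 \cdot 49284\right)}{3020} = \left(- \frac{13}{18} + \left(9 + 56388 + 98568\right)\right) \frac{1}{3020} = \left(- \frac{13}{18} + 154965\right) \frac{1}{3020} = \frac{2789357}{18} \cdot \frac{1}{3020} = \frac{2789357}{54360}$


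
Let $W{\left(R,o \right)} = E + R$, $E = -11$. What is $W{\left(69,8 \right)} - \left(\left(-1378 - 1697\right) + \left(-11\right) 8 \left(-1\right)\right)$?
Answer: $3045$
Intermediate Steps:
$W{\left(R,o \right)} = -11 + R$
$W{\left(69,8 \right)} - \left(\left(-1378 - 1697\right) + \left(-11\right) 8 \left(-1\right)\right) = \left(-11 + 69\right) - \left(\left(-1378 - 1697\right) + \left(-11\right) 8 \left(-1\right)\right) = 58 - \left(-3075 - -88\right) = 58 - \left(-3075 + 88\right) = 58 - -2987 = 58 + 2987 = 3045$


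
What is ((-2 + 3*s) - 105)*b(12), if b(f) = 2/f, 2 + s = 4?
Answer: -101/6 ≈ -16.833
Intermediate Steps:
s = 2 (s = -2 + 4 = 2)
((-2 + 3*s) - 105)*b(12) = ((-2 + 3*2) - 105)*(2/12) = ((-2 + 6) - 105)*(2*(1/12)) = (4 - 105)*(⅙) = -101*⅙ = -101/6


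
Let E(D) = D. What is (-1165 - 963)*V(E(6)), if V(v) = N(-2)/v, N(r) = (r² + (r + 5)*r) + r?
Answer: 4256/3 ≈ 1418.7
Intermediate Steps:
N(r) = r + r² + r*(5 + r) (N(r) = (r² + (5 + r)*r) + r = (r² + r*(5 + r)) + r = r + r² + r*(5 + r))
V(v) = -4/v (V(v) = (2*(-2)*(3 - 2))/v = (2*(-2)*1)/v = -4/v)
(-1165 - 963)*V(E(6)) = (-1165 - 963)*(-4/6) = -(-8512)/6 = -2128*(-⅔) = 4256/3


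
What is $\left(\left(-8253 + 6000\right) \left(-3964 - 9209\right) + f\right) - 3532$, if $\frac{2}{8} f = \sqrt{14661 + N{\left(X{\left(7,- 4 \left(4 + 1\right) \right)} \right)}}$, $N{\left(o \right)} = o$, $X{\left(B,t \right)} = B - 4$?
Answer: $29675237 + 8 \sqrt{3666} \approx 2.9676 \cdot 10^{7}$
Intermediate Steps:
$X{\left(B,t \right)} = -4 + B$
$f = 8 \sqrt{3666}$ ($f = 4 \sqrt{14661 + \left(-4 + 7\right)} = 4 \sqrt{14661 + 3} = 4 \sqrt{14664} = 4 \cdot 2 \sqrt{3666} = 8 \sqrt{3666} \approx 484.38$)
$\left(\left(-8253 + 6000\right) \left(-3964 - 9209\right) + f\right) - 3532 = \left(\left(-8253 + 6000\right) \left(-3964 - 9209\right) + 8 \sqrt{3666}\right) - 3532 = \left(\left(-2253\right) \left(-13173\right) + 8 \sqrt{3666}\right) - 3532 = \left(29678769 + 8 \sqrt{3666}\right) - 3532 = 29675237 + 8 \sqrt{3666}$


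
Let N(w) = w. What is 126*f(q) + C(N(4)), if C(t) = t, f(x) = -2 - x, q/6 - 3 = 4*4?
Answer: -14612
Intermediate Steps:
q = 114 (q = 18 + 6*(4*4) = 18 + 6*16 = 18 + 96 = 114)
126*f(q) + C(N(4)) = 126*(-2 - 1*114) + 4 = 126*(-2 - 114) + 4 = 126*(-116) + 4 = -14616 + 4 = -14612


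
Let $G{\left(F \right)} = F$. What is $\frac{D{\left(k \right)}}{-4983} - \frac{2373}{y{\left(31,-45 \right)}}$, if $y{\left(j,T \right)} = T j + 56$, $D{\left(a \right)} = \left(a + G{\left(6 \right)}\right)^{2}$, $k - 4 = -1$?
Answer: $\frac{3905400}{2224079} \approx 1.756$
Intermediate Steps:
$k = 3$ ($k = 4 - 1 = 3$)
$D{\left(a \right)} = \left(6 + a\right)^{2}$ ($D{\left(a \right)} = \left(a + 6\right)^{2} = \left(6 + a\right)^{2}$)
$y{\left(j,T \right)} = 56 + T j$
$\frac{D{\left(k \right)}}{-4983} - \frac{2373}{y{\left(31,-45 \right)}} = \frac{\left(6 + 3\right)^{2}}{-4983} - \frac{2373}{56 - 1395} = 9^{2} \left(- \frac{1}{4983}\right) - \frac{2373}{56 - 1395} = 81 \left(- \frac{1}{4983}\right) - \frac{2373}{-1339} = - \frac{27}{1661} - - \frac{2373}{1339} = - \frac{27}{1661} + \frac{2373}{1339} = \frac{3905400}{2224079}$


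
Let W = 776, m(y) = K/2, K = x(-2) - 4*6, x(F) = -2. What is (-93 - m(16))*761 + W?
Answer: -60104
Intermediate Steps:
K = -26 (K = -2 - 4*6 = -2 - 1*24 = -2 - 24 = -26)
m(y) = -13 (m(y) = -26/2 = -26*½ = -13)
(-93 - m(16))*761 + W = (-93 - 1*(-13))*761 + 776 = (-93 + 13)*761 + 776 = -80*761 + 776 = -60880 + 776 = -60104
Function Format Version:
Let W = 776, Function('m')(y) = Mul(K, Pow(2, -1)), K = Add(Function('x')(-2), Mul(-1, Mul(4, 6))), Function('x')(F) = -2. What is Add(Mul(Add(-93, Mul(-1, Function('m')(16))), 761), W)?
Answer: -60104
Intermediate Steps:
K = -26 (K = Add(-2, Mul(-1, Mul(4, 6))) = Add(-2, Mul(-1, 24)) = Add(-2, -24) = -26)
Function('m')(y) = -13 (Function('m')(y) = Mul(-26, Pow(2, -1)) = Mul(-26, Rational(1, 2)) = -13)
Add(Mul(Add(-93, Mul(-1, Function('m')(16))), 761), W) = Add(Mul(Add(-93, Mul(-1, -13)), 761), 776) = Add(Mul(Add(-93, 13), 761), 776) = Add(Mul(-80, 761), 776) = Add(-60880, 776) = -60104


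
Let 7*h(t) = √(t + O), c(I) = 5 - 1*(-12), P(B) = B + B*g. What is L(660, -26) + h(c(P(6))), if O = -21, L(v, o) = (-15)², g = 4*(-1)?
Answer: 225 + 2*I/7 ≈ 225.0 + 0.28571*I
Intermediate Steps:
g = -4
L(v, o) = 225
P(B) = -3*B (P(B) = B + B*(-4) = B - 4*B = -3*B)
c(I) = 17 (c(I) = 5 + 12 = 17)
h(t) = √(-21 + t)/7 (h(t) = √(t - 21)/7 = √(-21 + t)/7)
L(660, -26) + h(c(P(6))) = 225 + √(-21 + 17)/7 = 225 + √(-4)/7 = 225 + (2*I)/7 = 225 + 2*I/7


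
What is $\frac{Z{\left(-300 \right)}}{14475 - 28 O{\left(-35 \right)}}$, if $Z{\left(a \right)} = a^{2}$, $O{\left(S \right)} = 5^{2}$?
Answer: $\frac{3600}{551} \approx 6.5336$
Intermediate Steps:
$O{\left(S \right)} = 25$
$\frac{Z{\left(-300 \right)}}{14475 - 28 O{\left(-35 \right)}} = \frac{\left(-300\right)^{2}}{14475 - 28 \cdot 25} = \frac{90000}{14475 - 700} = \frac{90000}{13775} = 90000 \cdot \frac{1}{13775} = \frac{3600}{551}$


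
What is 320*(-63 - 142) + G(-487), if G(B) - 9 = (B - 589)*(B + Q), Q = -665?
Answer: 1173961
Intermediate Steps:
G(B) = 9 + (-665 + B)*(-589 + B) (G(B) = 9 + (B - 589)*(B - 665) = 9 + (-589 + B)*(-665 + B) = 9 + (-665 + B)*(-589 + B))
320*(-63 - 142) + G(-487) = 320*(-63 - 142) + (391694 + (-487)² - 1254*(-487)) = 320*(-205) + (391694 + 237169 + 610698) = -65600 + 1239561 = 1173961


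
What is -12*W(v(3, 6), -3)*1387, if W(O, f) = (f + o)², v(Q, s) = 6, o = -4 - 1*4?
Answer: -2013924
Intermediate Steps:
o = -8 (o = -4 - 4 = -8)
W(O, f) = (-8 + f)² (W(O, f) = (f - 8)² = (-8 + f)²)
-12*W(v(3, 6), -3)*1387 = -12*(-8 - 3)²*1387 = -12*(-11)²*1387 = -12*121*1387 = -1452*1387 = -2013924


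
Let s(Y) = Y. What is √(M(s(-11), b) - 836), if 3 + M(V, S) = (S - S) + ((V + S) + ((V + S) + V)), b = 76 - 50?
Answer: 2*I*√205 ≈ 28.636*I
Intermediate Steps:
b = 26
M(V, S) = -3 + 2*S + 3*V (M(V, S) = -3 + ((S - S) + ((V + S) + ((V + S) + V))) = -3 + (0 + ((S + V) + ((S + V) + V))) = -3 + (0 + ((S + V) + (S + 2*V))) = -3 + (0 + (2*S + 3*V)) = -3 + (2*S + 3*V) = -3 + 2*S + 3*V)
√(M(s(-11), b) - 836) = √((-3 + 2*26 + 3*(-11)) - 836) = √((-3 + 52 - 33) - 836) = √(16 - 836) = √(-820) = 2*I*√205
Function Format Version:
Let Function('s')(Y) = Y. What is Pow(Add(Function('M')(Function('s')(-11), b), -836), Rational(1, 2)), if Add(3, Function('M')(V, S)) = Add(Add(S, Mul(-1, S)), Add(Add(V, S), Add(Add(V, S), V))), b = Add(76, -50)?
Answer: Mul(2, I, Pow(205, Rational(1, 2))) ≈ Mul(28.636, I)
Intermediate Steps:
b = 26
Function('M')(V, S) = Add(-3, Mul(2, S), Mul(3, V)) (Function('M')(V, S) = Add(-3, Add(Add(S, Mul(-1, S)), Add(Add(V, S), Add(Add(V, S), V)))) = Add(-3, Add(0, Add(Add(S, V), Add(Add(S, V), V)))) = Add(-3, Add(0, Add(Add(S, V), Add(S, Mul(2, V))))) = Add(-3, Add(0, Add(Mul(2, S), Mul(3, V)))) = Add(-3, Add(Mul(2, S), Mul(3, V))) = Add(-3, Mul(2, S), Mul(3, V)))
Pow(Add(Function('M')(Function('s')(-11), b), -836), Rational(1, 2)) = Pow(Add(Add(-3, Mul(2, 26), Mul(3, -11)), -836), Rational(1, 2)) = Pow(Add(Add(-3, 52, -33), -836), Rational(1, 2)) = Pow(Add(16, -836), Rational(1, 2)) = Pow(-820, Rational(1, 2)) = Mul(2, I, Pow(205, Rational(1, 2)))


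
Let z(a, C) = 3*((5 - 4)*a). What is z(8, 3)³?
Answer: 13824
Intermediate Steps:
z(a, C) = 3*a (z(a, C) = 3*(1*a) = 3*a)
z(8, 3)³ = (3*8)³ = 24³ = 13824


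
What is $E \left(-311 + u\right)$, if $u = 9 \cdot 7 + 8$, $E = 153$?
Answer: $-36720$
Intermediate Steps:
$u = 71$ ($u = 63 + 8 = 71$)
$E \left(-311 + u\right) = 153 \left(-311 + 71\right) = 153 \left(-240\right) = -36720$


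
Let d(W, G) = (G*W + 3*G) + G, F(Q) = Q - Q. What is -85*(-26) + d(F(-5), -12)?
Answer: 2162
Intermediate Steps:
F(Q) = 0
d(W, G) = 4*G + G*W (d(W, G) = (3*G + G*W) + G = 4*G + G*W)
-85*(-26) + d(F(-5), -12) = -85*(-26) - 12*(4 + 0) = 2210 - 12*4 = 2210 - 48 = 2162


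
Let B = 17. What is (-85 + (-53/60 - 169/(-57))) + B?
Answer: -25049/380 ≈ -65.918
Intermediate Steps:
(-85 + (-53/60 - 169/(-57))) + B = (-85 + (-53/60 - 169/(-57))) + 17 = (-85 + (-53*1/60 - 169*(-1/57))) + 17 = (-85 + (-53/60 + 169/57)) + 17 = (-85 + 791/380) + 17 = -31509/380 + 17 = -25049/380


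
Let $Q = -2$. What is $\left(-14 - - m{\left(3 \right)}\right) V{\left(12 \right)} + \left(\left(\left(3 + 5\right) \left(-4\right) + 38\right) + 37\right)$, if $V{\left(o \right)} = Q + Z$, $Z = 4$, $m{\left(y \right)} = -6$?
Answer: $3$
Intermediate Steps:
$V{\left(o \right)} = 2$ ($V{\left(o \right)} = -2 + 4 = 2$)
$\left(-14 - - m{\left(3 \right)}\right) V{\left(12 \right)} + \left(\left(\left(3 + 5\right) \left(-4\right) + 38\right) + 37\right) = \left(-14 - \left(-1\right) \left(-6\right)\right) 2 + \left(\left(\left(3 + 5\right) \left(-4\right) + 38\right) + 37\right) = \left(-14 - 6\right) 2 + \left(\left(8 \left(-4\right) + 38\right) + 37\right) = \left(-14 - 6\right) 2 + \left(\left(-32 + 38\right) + 37\right) = \left(-20\right) 2 + \left(6 + 37\right) = -40 + 43 = 3$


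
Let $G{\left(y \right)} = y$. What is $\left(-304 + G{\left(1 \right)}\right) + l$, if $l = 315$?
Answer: $12$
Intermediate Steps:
$\left(-304 + G{\left(1 \right)}\right) + l = \left(-304 + 1\right) + 315 = -303 + 315 = 12$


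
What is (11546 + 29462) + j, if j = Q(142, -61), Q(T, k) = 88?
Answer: 41096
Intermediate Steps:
j = 88
(11546 + 29462) + j = (11546 + 29462) + 88 = 41008 + 88 = 41096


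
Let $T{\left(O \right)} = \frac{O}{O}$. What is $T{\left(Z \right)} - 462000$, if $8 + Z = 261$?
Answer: $-461999$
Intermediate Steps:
$Z = 253$ ($Z = -8 + 261 = 253$)
$T{\left(O \right)} = 1$
$T{\left(Z \right)} - 462000 = 1 - 462000 = -461999$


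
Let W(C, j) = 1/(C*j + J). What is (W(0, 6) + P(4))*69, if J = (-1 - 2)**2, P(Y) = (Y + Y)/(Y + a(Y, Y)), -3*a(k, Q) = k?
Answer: 644/3 ≈ 214.67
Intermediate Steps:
a(k, Q) = -k/3
P(Y) = 3 (P(Y) = (Y + Y)/(Y - Y/3) = (2*Y)/((2*Y/3)) = (2*Y)*(3/(2*Y)) = 3)
J = 9 (J = (-3)**2 = 9)
W(C, j) = 1/(9 + C*j) (W(C, j) = 1/(C*j + 9) = 1/(9 + C*j))
(W(0, 6) + P(4))*69 = (1/(9 + 0*6) + 3)*69 = (1/(9 + 0) + 3)*69 = (1/9 + 3)*69 = (28/9)*69 = 644/3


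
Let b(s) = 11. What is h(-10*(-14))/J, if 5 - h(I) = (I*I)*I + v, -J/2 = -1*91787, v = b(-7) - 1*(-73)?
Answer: -2744079/183574 ≈ -14.948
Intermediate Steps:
v = 84 (v = 11 - 1*(-73) = 11 + 73 = 84)
J = 183574 (J = -(-2)*91787 = -2*(-91787) = 183574)
h(I) = -79 - I**3 (h(I) = 5 - ((I*I)*I + 84) = 5 - (I**2*I + 84) = 5 - (I**3 + 84) = 5 - (84 + I**3) = 5 + (-84 - I**3) = -79 - I**3)
h(-10*(-14))/J = (-79 - (-10*(-14))**3)/183574 = (-79 - 1*140**3)*(1/183574) = (-79 - 1*2744000)*(1/183574) = (-79 - 2744000)*(1/183574) = -2744079*1/183574 = -2744079/183574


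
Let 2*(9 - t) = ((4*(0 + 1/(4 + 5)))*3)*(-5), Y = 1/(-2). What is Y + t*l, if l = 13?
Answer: 959/6 ≈ 159.83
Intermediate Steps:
Y = -1/2 ≈ -0.50000
t = 37/3 (t = 9 - (4*(0 + 1/(4 + 5)))*3*(-5)/2 = 9 - (4*(0 + 1/9))*3*(-5)/2 = 9 - (4*(1/9))*3*(-5)/2 = 9 - (4/9)*3*(-5)/2 = 9 - 2*(-5)/3 = 9 - 1/2*(-20/3) = 9 + 10/3 = 37/3 ≈ 12.333)
Y + t*l = -1/2 + (37/3)*13 = -1/2 + 481/3 = 959/6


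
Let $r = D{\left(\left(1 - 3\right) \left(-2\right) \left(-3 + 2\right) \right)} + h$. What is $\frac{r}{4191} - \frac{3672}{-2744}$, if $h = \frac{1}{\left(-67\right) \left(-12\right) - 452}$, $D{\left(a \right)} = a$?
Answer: $\frac{225549629}{168668192} \approx 1.3372$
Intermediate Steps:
$h = \frac{1}{352}$ ($h = \frac{1}{804 - 452} = \frac{1}{352} \approx 0.0028409$)
$r = - \frac{1407}{352}$ ($r = \left(1 - 3\right) \left(-2\right) \left(-3 + 2\right) + \frac{1}{352} = \left(-2\right) \left(-2\right) \left(-1\right) + \frac{1}{352} = 4 \left(-1\right) + \frac{1}{352} = -4 + \frac{1}{352} = - \frac{1407}{352} \approx -3.9972$)
$\frac{r}{4191} - \frac{3672}{-2744} = - \frac{1407}{352 \cdot 4191} - \frac{3672}{-2744} = \left(- \frac{1407}{352}\right) \frac{1}{4191} - - \frac{459}{343} = - \frac{469}{491744} + \frac{459}{343} = \frac{225549629}{168668192}$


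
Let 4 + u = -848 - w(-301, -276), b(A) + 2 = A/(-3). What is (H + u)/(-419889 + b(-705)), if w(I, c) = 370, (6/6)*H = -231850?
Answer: 29134/52457 ≈ 0.55539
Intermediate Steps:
H = -231850
b(A) = -2 - A/3 (b(A) = -2 + A/(-3) = -2 + A*(-1/3) = -2 - A/3)
u = -1222 (u = -4 + (-848 - 1*370) = -4 + (-848 - 370) = -4 - 1218 = -1222)
(H + u)/(-419889 + b(-705)) = (-231850 - 1222)/(-419889 + (-2 - 1/3*(-705))) = -233072/(-419889 + (-2 + 235)) = -233072/(-419889 + 233) = -233072/(-419656) = -233072*(-1/419656) = 29134/52457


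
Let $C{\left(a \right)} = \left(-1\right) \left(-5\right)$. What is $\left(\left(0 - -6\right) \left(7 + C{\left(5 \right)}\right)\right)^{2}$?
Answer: $5184$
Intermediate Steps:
$C{\left(a \right)} = 5$
$\left(\left(0 - -6\right) \left(7 + C{\left(5 \right)}\right)\right)^{2} = \left(\left(0 - -6\right) \left(7 + 5\right)\right)^{2} = \left(\left(0 + 6\right) 12\right)^{2} = \left(6 \cdot 12\right)^{2} = 72^{2} = 5184$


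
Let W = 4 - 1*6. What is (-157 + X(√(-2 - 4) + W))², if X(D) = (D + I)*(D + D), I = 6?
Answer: 34129 - 1480*I*√6 ≈ 34129.0 - 3625.2*I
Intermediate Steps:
W = -2 (W = 4 - 6 = -2)
X(D) = 2*D*(6 + D) (X(D) = (D + 6)*(D + D) = (6 + D)*(2*D) = 2*D*(6 + D))
(-157 + X(√(-2 - 4) + W))² = (-157 + 2*(√(-2 - 4) - 2)*(6 + (√(-2 - 4) - 2)))² = (-157 + 2*(√(-6) - 2)*(6 + (√(-6) - 2)))² = (-157 + 2*(I*√6 - 2)*(6 + (I*√6 - 2)))² = (-157 + 2*(-2 + I*√6)*(6 + (-2 + I*√6)))² = (-157 + 2*(-2 + I*√6)*(4 + I*√6))²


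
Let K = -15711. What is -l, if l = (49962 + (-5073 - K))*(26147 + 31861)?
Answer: -3515284800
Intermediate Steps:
l = 3515284800 (l = (49962 + (-5073 - 1*(-15711)))*(26147 + 31861) = (49962 + (-5073 + 15711))*58008 = (49962 + 10638)*58008 = 60600*58008 = 3515284800)
-l = -1*3515284800 = -3515284800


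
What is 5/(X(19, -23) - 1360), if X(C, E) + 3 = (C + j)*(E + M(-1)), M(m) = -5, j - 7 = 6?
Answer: -5/2259 ≈ -0.0022134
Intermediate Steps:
j = 13 (j = 7 + 6 = 13)
X(C, E) = -3 + (-5 + E)*(13 + C) (X(C, E) = -3 + (C + 13)*(E - 5) = -3 + (13 + C)*(-5 + E) = -3 + (-5 + E)*(13 + C))
5/(X(19, -23) - 1360) = 5/((-68 - 5*19 + 13*(-23) + 19*(-23)) - 1360) = 5/((-68 - 95 - 299 - 437) - 1360) = 5/(-899 - 1360) = 5/(-2259) = -1/2259*5 = -5/2259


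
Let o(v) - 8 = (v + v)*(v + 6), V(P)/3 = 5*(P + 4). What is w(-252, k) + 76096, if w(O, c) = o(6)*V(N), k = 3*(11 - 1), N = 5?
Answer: 96616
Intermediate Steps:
V(P) = 60 + 15*P (V(P) = 3*(5*(P + 4)) = 3*(5*(4 + P)) = 3*(20 + 5*P) = 60 + 15*P)
k = 30 (k = 3*10 = 30)
o(v) = 8 + 2*v*(6 + v) (o(v) = 8 + (v + v)*(v + 6) = 8 + (2*v)*(6 + v) = 8 + 2*v*(6 + v))
w(O, c) = 20520 (w(O, c) = (8 + 2*6² + 12*6)*(60 + 15*5) = (8 + 2*36 + 72)*(60 + 75) = (8 + 72 + 72)*135 = 152*135 = 20520)
w(-252, k) + 76096 = 20520 + 76096 = 96616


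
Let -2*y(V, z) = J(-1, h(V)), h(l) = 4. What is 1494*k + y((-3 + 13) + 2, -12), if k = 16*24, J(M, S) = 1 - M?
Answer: 573695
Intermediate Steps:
y(V, z) = -1 (y(V, z) = -(1 - 1*(-1))/2 = -(1 + 1)/2 = -½*2 = -1)
k = 384
1494*k + y((-3 + 13) + 2, -12) = 1494*384 - 1 = 573696 - 1 = 573695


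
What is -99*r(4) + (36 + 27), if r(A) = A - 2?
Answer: -135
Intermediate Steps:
r(A) = -2 + A
-99*r(4) + (36 + 27) = -99*(-2 + 4) + (36 + 27) = -99*2 + 63 = -198 + 63 = -135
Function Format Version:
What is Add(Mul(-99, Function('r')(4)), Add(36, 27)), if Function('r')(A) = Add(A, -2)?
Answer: -135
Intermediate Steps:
Function('r')(A) = Add(-2, A)
Add(Mul(-99, Function('r')(4)), Add(36, 27)) = Add(Mul(-99, Add(-2, 4)), Add(36, 27)) = Add(Mul(-99, 2), 63) = Add(-198, 63) = -135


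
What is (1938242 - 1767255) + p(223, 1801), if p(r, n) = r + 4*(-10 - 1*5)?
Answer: 171150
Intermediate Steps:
p(r, n) = -60 + r (p(r, n) = r + 4*(-10 - 5) = r + 4*(-15) = r - 60 = -60 + r)
(1938242 - 1767255) + p(223, 1801) = (1938242 - 1767255) + (-60 + 223) = 170987 + 163 = 171150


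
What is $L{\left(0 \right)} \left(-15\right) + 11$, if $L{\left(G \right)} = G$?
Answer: $11$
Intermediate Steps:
$L{\left(0 \right)} \left(-15\right) + 11 = 0 \left(-15\right) + 11 = 0 + 11 = 11$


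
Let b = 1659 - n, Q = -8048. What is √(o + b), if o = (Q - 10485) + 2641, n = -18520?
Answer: √4287 ≈ 65.475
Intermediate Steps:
b = 20179 (b = 1659 - 1*(-18520) = 1659 + 18520 = 20179)
o = -15892 (o = (-8048 - 10485) + 2641 = -18533 + 2641 = -15892)
√(o + b) = √(-15892 + 20179) = √4287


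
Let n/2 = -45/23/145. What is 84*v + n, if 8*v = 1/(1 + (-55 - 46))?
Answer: -17607/133400 ≈ -0.13199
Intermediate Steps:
n = -18/667 (n = 2*(-45/23/145) = 2*(-45*1/23*(1/145)) = 2*(-45/23*1/145) = 2*(-9/667) = -18/667 ≈ -0.026987)
v = -1/800 (v = 1/(8*(1 + (-55 - 46))) = 1/(8*(1 - 101)) = (⅛)/(-100) = (⅛)*(-1/100) = -1/800 ≈ -0.0012500)
84*v + n = 84*(-1/800) - 18/667 = -21/200 - 18/667 = -17607/133400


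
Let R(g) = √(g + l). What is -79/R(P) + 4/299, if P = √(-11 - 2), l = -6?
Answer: 4/299 - 79/√(-6 + I*√13) ≈ -7.9668 + 28.773*I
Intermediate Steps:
P = I*√13 (P = √(-13) = I*√13 ≈ 3.6056*I)
R(g) = √(-6 + g) (R(g) = √(g - 6) = √(-6 + g))
-79/R(P) + 4/299 = -79/√(-6 + I*√13) + 4/299 = 4/299 - 79/√(-6 + I*√13)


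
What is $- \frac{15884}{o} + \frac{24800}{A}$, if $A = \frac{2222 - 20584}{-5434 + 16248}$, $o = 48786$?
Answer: $- \frac{3271018100302}{223952133} \approx -14606.0$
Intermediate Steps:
$A = - \frac{9181}{5407}$ ($A = - \frac{18362}{10814} = \left(-18362\right) \frac{1}{10814} = - \frac{9181}{5407} \approx -1.698$)
$- \frac{15884}{o} + \frac{24800}{A} = - \frac{15884}{48786} + \frac{24800}{- \frac{9181}{5407}} = \left(-15884\right) \frac{1}{48786} + 24800 \left(- \frac{5407}{9181}\right) = - \frac{7942}{24393} - \frac{134093600}{9181} = - \frac{3271018100302}{223952133}$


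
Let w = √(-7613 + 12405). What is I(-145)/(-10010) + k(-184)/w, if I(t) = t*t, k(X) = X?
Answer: -4205/2002 - 46*√1198/599 ≈ -4.7584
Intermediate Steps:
w = 2*√1198 (w = √4792 = 2*√1198 ≈ 69.224)
I(t) = t²
I(-145)/(-10010) + k(-184)/w = (-145)²/(-10010) - 184*√1198/2396 = 21025*(-1/10010) - 46*√1198/599 = -4205/2002 - 46*√1198/599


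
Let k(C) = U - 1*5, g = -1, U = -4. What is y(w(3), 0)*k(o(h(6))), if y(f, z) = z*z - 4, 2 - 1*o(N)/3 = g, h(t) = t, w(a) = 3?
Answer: 36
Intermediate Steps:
o(N) = 9 (o(N) = 6 - 3*(-1) = 6 + 3 = 9)
k(C) = -9 (k(C) = -4 - 1*5 = -4 - 5 = -9)
y(f, z) = -4 + z² (y(f, z) = z² - 4 = -4 + z²)
y(w(3), 0)*k(o(h(6))) = (-4 + 0²)*(-9) = (-4 + 0)*(-9) = -4*(-9) = 36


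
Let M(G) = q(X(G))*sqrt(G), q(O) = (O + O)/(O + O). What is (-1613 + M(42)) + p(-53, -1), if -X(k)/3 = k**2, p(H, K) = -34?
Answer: -1647 + sqrt(42) ≈ -1640.5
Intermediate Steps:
X(k) = -3*k**2
q(O) = 1 (q(O) = (2*O)/((2*O)) = (2*O)*(1/(2*O)) = 1)
M(G) = sqrt(G) (M(G) = 1*sqrt(G) = sqrt(G))
(-1613 + M(42)) + p(-53, -1) = (-1613 + sqrt(42)) - 34 = -1647 + sqrt(42)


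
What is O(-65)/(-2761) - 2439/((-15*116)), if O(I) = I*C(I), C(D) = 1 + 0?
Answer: 2282393/1601380 ≈ 1.4253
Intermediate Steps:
C(D) = 1
O(I) = I (O(I) = I*1 = I)
O(-65)/(-2761) - 2439/((-15*116)) = -65/(-2761) - 2439/((-15*116)) = -65*(-1/2761) - 2439/(-1740) = 65/2761 - 2439*(-1/1740) = 65/2761 + 813/580 = 2282393/1601380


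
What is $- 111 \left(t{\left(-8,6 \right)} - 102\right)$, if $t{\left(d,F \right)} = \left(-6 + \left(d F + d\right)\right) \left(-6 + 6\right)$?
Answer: $11322$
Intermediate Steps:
$t{\left(d,F \right)} = 0$ ($t{\left(d,F \right)} = \left(-6 + \left(F d + d\right)\right) 0 = \left(-6 + \left(d + F d\right)\right) 0 = \left(-6 + d + F d\right) 0 = 0$)
$- 111 \left(t{\left(-8,6 \right)} - 102\right) = - 111 \left(0 - 102\right) = \left(-111\right) \left(-102\right) = 11322$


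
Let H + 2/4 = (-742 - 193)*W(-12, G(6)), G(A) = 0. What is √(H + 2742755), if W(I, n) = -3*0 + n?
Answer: 51*√4218/2 ≈ 1656.1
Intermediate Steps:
W(I, n) = n (W(I, n) = 0 + n = n)
H = -½ (H = -½ + (-742 - 193)*0 = -½ - 935*0 = -½ + 0 = -½ ≈ -0.50000)
√(H + 2742755) = √(-½ + 2742755) = √(5485509/2) = 51*√4218/2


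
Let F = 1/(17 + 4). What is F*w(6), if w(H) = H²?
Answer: 12/7 ≈ 1.7143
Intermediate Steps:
F = 1/21 ≈ 0.047619
F*w(6) = (1/21)*6² = (1/21)*36 = 12/7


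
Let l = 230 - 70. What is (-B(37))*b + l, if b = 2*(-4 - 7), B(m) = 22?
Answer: 644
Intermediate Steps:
l = 160
b = -22 (b = 2*(-11) = -22)
(-B(37))*b + l = -1*22*(-22) + 160 = -22*(-22) + 160 = 484 + 160 = 644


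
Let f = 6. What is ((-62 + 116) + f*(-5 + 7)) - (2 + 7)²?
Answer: -15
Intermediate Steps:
((-62 + 116) + f*(-5 + 7)) - (2 + 7)² = ((-62 + 116) + 6*(-5 + 7)) - (2 + 7)² = (54 + 6*2) - 1*9² = (54 + 12) - 1*81 = 66 - 81 = -15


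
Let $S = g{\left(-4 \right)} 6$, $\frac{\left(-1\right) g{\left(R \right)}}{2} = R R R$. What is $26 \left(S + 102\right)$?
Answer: $22620$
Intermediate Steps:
$g{\left(R \right)} = - 2 R^{3}$ ($g{\left(R \right)} = - 2 R R R = - 2 R^{2} R = - 2 R^{3}$)
$S = 768$ ($S = - 2 \left(-4\right)^{3} \cdot 6 = \left(-2\right) \left(-64\right) 6 = 128 \cdot 6 = 768$)
$26 \left(S + 102\right) = 26 \left(768 + 102\right) = 26 \cdot 870 = 22620$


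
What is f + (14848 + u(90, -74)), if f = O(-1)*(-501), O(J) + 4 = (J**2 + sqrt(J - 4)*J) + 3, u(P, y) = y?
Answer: 14774 + 501*I*sqrt(5) ≈ 14774.0 + 1120.3*I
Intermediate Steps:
O(J) = -1 + J**2 + J*sqrt(-4 + J) (O(J) = -4 + ((J**2 + sqrt(J - 4)*J) + 3) = -4 + ((J**2 + sqrt(-4 + J)*J) + 3) = -4 + ((J**2 + J*sqrt(-4 + J)) + 3) = -4 + (3 + J**2 + J*sqrt(-4 + J)) = -1 + J**2 + J*sqrt(-4 + J))
f = 501*I*sqrt(5) (f = (-1 + (-1)**2 - sqrt(-4 - 1))*(-501) = (-1 + 1 - sqrt(-5))*(-501) = (-1 + 1 - I*sqrt(5))*(-501) = -I*sqrt(5)*(-501) = 501*I*sqrt(5) ≈ 1120.3*I)
f + (14848 + u(90, -74)) = 501*I*sqrt(5) + (14848 - 74) = 501*I*sqrt(5) + 14774 = 14774 + 501*I*sqrt(5)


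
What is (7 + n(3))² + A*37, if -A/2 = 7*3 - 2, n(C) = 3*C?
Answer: -1150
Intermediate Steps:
A = -38 (A = -2*(7*3 - 2) = -2*(21 - 2) = -2*19 = -38)
(7 + n(3))² + A*37 = (7 + 3*3)² - 38*37 = (7 + 9)² - 1406 = 16² - 1406 = 256 - 1406 = -1150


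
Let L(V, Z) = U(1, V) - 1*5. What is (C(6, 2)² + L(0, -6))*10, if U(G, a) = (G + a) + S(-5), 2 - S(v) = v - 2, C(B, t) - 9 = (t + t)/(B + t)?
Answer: 1905/2 ≈ 952.50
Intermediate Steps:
C(B, t) = 9 + 2*t/(B + t) (C(B, t) = 9 + (t + t)/(B + t) = 9 + (2*t)/(B + t) = 9 + 2*t/(B + t))
S(v) = 4 - v (S(v) = 2 - (v - 2) = 2 - (-2 + v) = 2 + (2 - v) = 4 - v)
U(G, a) = 9 + G + a (U(G, a) = (G + a) + (4 - 1*(-5)) = (G + a) + (4 + 5) = (G + a) + 9 = 9 + G + a)
L(V, Z) = 5 + V (L(V, Z) = (9 + 1 + V) - 1*5 = (10 + V) - 5 = 5 + V)
(C(6, 2)² + L(0, -6))*10 = (((9*6 + 11*2)/(6 + 2))² + (5 + 0))*10 = (((54 + 22)/8)² + 5)*10 = (((⅛)*76)² + 5)*10 = ((19/2)² + 5)*10 = (361/4 + 5)*10 = (381/4)*10 = 1905/2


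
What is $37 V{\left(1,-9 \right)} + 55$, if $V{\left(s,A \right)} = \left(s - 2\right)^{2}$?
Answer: $92$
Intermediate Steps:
$V{\left(s,A \right)} = \left(-2 + s\right)^{2}$
$37 V{\left(1,-9 \right)} + 55 = 37 \left(-2 + 1\right)^{2} + 55 = 37 \left(-1\right)^{2} + 55 = 37 \cdot 1 + 55 = 37 + 55 = 92$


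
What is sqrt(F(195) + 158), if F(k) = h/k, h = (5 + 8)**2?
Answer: sqrt(35745)/15 ≈ 12.604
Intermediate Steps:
h = 169 (h = 13**2 = 169)
F(k) = 169/k
sqrt(F(195) + 158) = sqrt(169/195 + 158) = sqrt(169*(1/195) + 158) = sqrt(13/15 + 158) = sqrt(2383/15) = sqrt(35745)/15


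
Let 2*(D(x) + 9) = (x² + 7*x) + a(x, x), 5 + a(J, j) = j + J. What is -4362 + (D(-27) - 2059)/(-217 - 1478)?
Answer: -2956705/678 ≈ -4360.9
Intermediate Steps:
a(J, j) = -5 + J + j (a(J, j) = -5 + (j + J) = -5 + (J + j) = -5 + J + j)
D(x) = -23/2 + x²/2 + 9*x/2 (D(x) = -9 + ((x² + 7*x) + (-5 + x + x))/2 = -9 + ((x² + 7*x) + (-5 + 2*x))/2 = -9 + (-5 + x² + 9*x)/2 = -9 + (-5/2 + x²/2 + 9*x/2) = -23/2 + x²/2 + 9*x/2)
-4362 + (D(-27) - 2059)/(-217 - 1478) = -4362 + ((-23/2 + (½)*(-27)² + (9/2)*(-27)) - 2059)/(-217 - 1478) = -4362 + ((-23/2 + (½)*729 - 243/2) - 2059)/(-1695) = -4362 + ((-23/2 + 729/2 - 243/2) - 2059)*(-1/1695) = -4362 + (463/2 - 2059)*(-1/1695) = -4362 - 3655/2*(-1/1695) = -4362 + 731/678 = -2956705/678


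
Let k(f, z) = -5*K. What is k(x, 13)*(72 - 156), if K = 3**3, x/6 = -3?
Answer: 11340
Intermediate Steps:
x = -18 (x = 6*(-3) = -18)
K = 27
k(f, z) = -135 (k(f, z) = -5*27 = -135)
k(x, 13)*(72 - 156) = -135*(72 - 156) = -135*(-84) = 11340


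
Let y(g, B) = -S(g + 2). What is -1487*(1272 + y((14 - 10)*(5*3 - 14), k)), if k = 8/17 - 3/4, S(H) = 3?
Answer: -1887003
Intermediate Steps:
k = -19/68 (k = 8*(1/17) - 3*1/4 = 8/17 - 3/4 = -19/68 ≈ -0.27941)
y(g, B) = -3 (y(g, B) = -1*3 = -3)
-1487*(1272 + y((14 - 10)*(5*3 - 14), k)) = -1487*(1272 - 3) = -1487*1269 = -1887003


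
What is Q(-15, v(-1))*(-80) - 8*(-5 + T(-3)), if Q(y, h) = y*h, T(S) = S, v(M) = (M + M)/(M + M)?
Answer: 1264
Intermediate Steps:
v(M) = 1 (v(M) = (2*M)/((2*M)) = (2*M)*(1/(2*M)) = 1)
Q(y, h) = h*y
Q(-15, v(-1))*(-80) - 8*(-5 + T(-3)) = (1*(-15))*(-80) - 8*(-5 - 3) = -15*(-80) - 8*(-8) = 1200 + 64 = 1264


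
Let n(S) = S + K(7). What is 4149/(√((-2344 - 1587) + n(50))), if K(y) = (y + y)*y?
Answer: -1383*I*√3783/1261 ≈ -67.457*I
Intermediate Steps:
K(y) = 2*y² (K(y) = (2*y)*y = 2*y²)
n(S) = 98 + S (n(S) = S + 2*7² = S + 2*49 = S + 98 = 98 + S)
4149/(√((-2344 - 1587) + n(50))) = 4149/(√((-2344 - 1587) + (98 + 50))) = 4149/(√(-3931 + 148)) = 4149/(√(-3783)) = 4149/((I*√3783)) = 4149*(-I*√3783/3783) = -1383*I*√3783/1261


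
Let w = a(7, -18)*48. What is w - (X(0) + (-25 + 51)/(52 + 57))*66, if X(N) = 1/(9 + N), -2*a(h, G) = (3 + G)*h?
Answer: 816494/327 ≈ 2496.9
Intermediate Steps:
a(h, G) = -h*(3 + G)/2 (a(h, G) = -(3 + G)*h/2 = -h*(3 + G)/2)
w = 2520 (w = -1/2*7*(3 - 18)*48 = -1/2*7*(-15)*48 = (105/2)*48 = 2520)
w - (X(0) + (-25 + 51)/(52 + 57))*66 = 2520 - (1/(9 + 0) + (-25 + 51)/(52 + 57))*66 = 2520 - (1/9 + 26/109)*66 = 2520 - 343*66/981 = 2520 - 1*7546/327 = 2520 - 7546/327 = 816494/327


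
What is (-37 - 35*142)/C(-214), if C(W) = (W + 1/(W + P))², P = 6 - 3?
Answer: -222916647/2038974025 ≈ -0.10933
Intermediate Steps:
P = 3
C(W) = (W + 1/(3 + W))² (C(W) = (W + 1/(W + 3))² = (W + 1/(3 + W))²)
(-37 - 35*142)/C(-214) = (-37 - 35*142)/(((1 + (-214)² + 3*(-214))²/(3 - 214)²)) = (-37 - 4970)/(((1 + 45796 - 642)²/(-211)²)) = -5007/((1/44521)*45155²) = -5007/((1/44521)*2038974025) = -5007/2038974025/44521 = -5007*44521/2038974025 = -222916647/2038974025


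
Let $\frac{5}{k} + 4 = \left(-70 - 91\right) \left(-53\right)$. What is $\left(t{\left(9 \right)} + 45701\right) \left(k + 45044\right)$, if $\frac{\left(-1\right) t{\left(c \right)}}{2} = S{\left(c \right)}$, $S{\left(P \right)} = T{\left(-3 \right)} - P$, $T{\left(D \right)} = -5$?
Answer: $\frac{5856060023283}{2843} \approx 2.0598 \cdot 10^{9}$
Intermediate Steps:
$k = \frac{5}{8529}$ ($k = \frac{5}{-4 + \left(-70 - 91\right) \left(-53\right)} = \frac{5}{-4 - -8533} = \frac{5}{-4 + 8533} = \frac{5}{8529} \approx 0.00058623$)
$S{\left(P \right)} = -5 - P$
$t{\left(c \right)} = 10 + 2 c$ ($t{\left(c \right)} = - 2 \left(-5 - c\right) = 10 + 2 c$)
$\left(t{\left(9 \right)} + 45701\right) \left(k + 45044\right) = \left(\left(10 + 2 \cdot 9\right) + 45701\right) \left(\frac{5}{8529} + 45044\right) = \left(\left(10 + 18\right) + 45701\right) \frac{384180281}{8529} = \left(28 + 45701\right) \frac{384180281}{8529} = 45729 \cdot \frac{384180281}{8529} = \frac{5856060023283}{2843}$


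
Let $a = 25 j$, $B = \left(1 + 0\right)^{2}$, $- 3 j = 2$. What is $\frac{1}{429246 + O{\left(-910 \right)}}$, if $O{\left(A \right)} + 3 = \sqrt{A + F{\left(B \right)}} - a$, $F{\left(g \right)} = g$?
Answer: $\frac{3863337}{1658374761022} - \frac{27 i \sqrt{101}}{1658374761022} \approx 2.3296 \cdot 10^{-6} - 1.6362 \cdot 10^{-10} i$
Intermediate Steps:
$j = - \frac{2}{3}$ ($j = \left(- \frac{1}{3}\right) 2 = - \frac{2}{3} \approx -0.66667$)
$B = 1$ ($B = 1^{2} = 1$)
$a = - \frac{50}{3}$ ($a = 25 \left(- \frac{2}{3}\right) = - \frac{50}{3} \approx -16.667$)
$O{\left(A \right)} = \frac{41}{3} + \sqrt{1 + A}$ ($O{\left(A \right)} = -3 + \left(\sqrt{A + 1} - - \frac{50}{3}\right) = -3 + \left(\sqrt{1 + A} + \frac{50}{3}\right) = -3 + \left(\frac{50}{3} + \sqrt{1 + A}\right) = \frac{41}{3} + \sqrt{1 + A}$)
$\frac{1}{429246 + O{\left(-910 \right)}} = \frac{1}{429246 + \left(\frac{41}{3} + \sqrt{1 - 910}\right)} = \frac{1}{429246 + \left(\frac{41}{3} + \sqrt{-909}\right)} = \frac{1}{429246 + \left(\frac{41}{3} + 3 i \sqrt{101}\right)} = \frac{1}{\frac{1287779}{3} + 3 i \sqrt{101}}$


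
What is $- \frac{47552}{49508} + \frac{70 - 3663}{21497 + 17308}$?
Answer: $- \frac{505784401}{480289485} \approx -1.0531$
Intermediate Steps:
$- \frac{47552}{49508} + \frac{70 - 3663}{21497 + 17308} = \left(-47552\right) \frac{1}{49508} + \frac{70 - 3663}{38805} = - \frac{11888}{12377} - \frac{3593}{38805} = - \frac{505784401}{480289485}$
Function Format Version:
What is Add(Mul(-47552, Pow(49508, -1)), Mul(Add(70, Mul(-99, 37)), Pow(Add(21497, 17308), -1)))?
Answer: Rational(-505784401, 480289485) ≈ -1.0531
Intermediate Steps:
Add(Mul(-47552, Pow(49508, -1)), Mul(Add(70, Mul(-99, 37)), Pow(Add(21497, 17308), -1))) = Add(Mul(-47552, Rational(1, 49508)), Mul(Add(70, -3663), Pow(38805, -1))) = Add(Rational(-11888, 12377), Mul(-3593, Rational(1, 38805))) = Add(Rational(-11888, 12377), Rational(-3593, 38805)) = Rational(-505784401, 480289485)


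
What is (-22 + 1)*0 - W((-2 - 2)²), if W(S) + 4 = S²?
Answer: -252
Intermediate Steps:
W(S) = -4 + S²
(-22 + 1)*0 - W((-2 - 2)²) = (-22 + 1)*0 - (-4 + ((-2 - 2)²)²) = -21*0 - (-4 + ((-4)²)²) = 0 - (-4 + 16²) = 0 - (-4 + 256) = 0 - 1*252 = 0 - 252 = -252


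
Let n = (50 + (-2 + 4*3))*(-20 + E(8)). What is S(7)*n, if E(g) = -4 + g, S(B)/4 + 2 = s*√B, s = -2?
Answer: 7680 + 7680*√7 ≈ 27999.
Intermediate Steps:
S(B) = -8 - 8*√B (S(B) = -8 + 4*(-2*√B) = -8 - 8*√B)
n = -960 (n = (50 + (-2 + 4*3))*(-20 + (-4 + 8)) = (50 + (-2 + 12))*(-20 + 4) = (50 + 10)*(-16) = 60*(-16) = -960)
S(7)*n = (-8 - 8*√7)*(-960) = 7680 + 7680*√7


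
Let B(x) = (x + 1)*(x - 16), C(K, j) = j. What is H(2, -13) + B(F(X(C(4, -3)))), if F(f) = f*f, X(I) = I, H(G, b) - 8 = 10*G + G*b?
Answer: -68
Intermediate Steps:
H(G, b) = 8 + 10*G + G*b (H(G, b) = 8 + (10*G + G*b) = 8 + 10*G + G*b)
F(f) = f²
B(x) = (1 + x)*(-16 + x)
H(2, -13) + B(F(X(C(4, -3)))) = (8 + 10*2 + 2*(-13)) + (-16 + ((-3)²)² - 15*(-3)²) = (8 + 20 - 26) + (-16 + 9² - 15*9) = 2 + (-16 + 81 - 135) = 2 - 70 = -68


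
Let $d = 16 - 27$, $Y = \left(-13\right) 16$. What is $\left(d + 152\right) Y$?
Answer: $-29328$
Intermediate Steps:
$Y = -208$
$d = -11$ ($d = 16 - 27 = -11$)
$\left(d + 152\right) Y = \left(-11 + 152\right) \left(-208\right) = 141 \left(-208\right) = -29328$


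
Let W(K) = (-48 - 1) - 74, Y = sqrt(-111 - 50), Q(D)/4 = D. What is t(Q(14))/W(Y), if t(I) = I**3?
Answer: -175616/123 ≈ -1427.8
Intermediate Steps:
Q(D) = 4*D
Y = I*sqrt(161) (Y = sqrt(-161) = I*sqrt(161) ≈ 12.689*I)
W(K) = -123 (W(K) = -49 - 74 = -123)
t(Q(14))/W(Y) = (4*14)**3/(-123) = 56**3*(-1/123) = 175616*(-1/123) = -175616/123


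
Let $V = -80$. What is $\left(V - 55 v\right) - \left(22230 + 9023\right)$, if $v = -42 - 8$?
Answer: $-28583$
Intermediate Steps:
$v = -50$ ($v = -42 - 8 = -50$)
$\left(V - 55 v\right) - \left(22230 + 9023\right) = \left(-80 - -2750\right) - \left(22230 + 9023\right) = \left(-80 + 2750\right) - 31253 = 2670 - 31253 = -28583$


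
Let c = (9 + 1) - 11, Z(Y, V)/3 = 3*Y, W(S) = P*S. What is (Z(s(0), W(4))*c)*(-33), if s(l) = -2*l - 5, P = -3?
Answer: -1485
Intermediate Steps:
W(S) = -3*S
s(l) = -5 - 2*l
Z(Y, V) = 9*Y (Z(Y, V) = 3*(3*Y) = 9*Y)
c = -1 (c = 10 - 11 = -1)
(Z(s(0), W(4))*c)*(-33) = ((9*(-5 - 2*0))*(-1))*(-33) = ((9*(-5 + 0))*(-1))*(-33) = ((9*(-5))*(-1))*(-33) = -45*(-1)*(-33) = 45*(-33) = -1485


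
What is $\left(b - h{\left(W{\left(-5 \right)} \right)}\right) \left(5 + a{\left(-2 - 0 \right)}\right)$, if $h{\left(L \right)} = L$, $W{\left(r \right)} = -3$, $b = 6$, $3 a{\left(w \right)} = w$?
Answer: $39$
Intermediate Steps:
$a{\left(w \right)} = \frac{w}{3}$
$\left(b - h{\left(W{\left(-5 \right)} \right)}\right) \left(5 + a{\left(-2 - 0 \right)}\right) = \left(6 - -3\right) \left(5 + \frac{-2 - 0}{3}\right) = \left(6 + 3\right) \left(5 + \frac{-2 + 0}{3}\right) = 9 \left(5 + \frac{1}{3} \left(-2\right)\right) = 9 \left(5 - \frac{2}{3}\right) = 9 \cdot \frac{13}{3} = 39$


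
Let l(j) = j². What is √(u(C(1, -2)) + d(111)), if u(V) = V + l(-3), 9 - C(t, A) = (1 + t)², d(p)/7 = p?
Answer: √791 ≈ 28.125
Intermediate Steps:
d(p) = 7*p
C(t, A) = 9 - (1 + t)²
u(V) = 9 + V (u(V) = V + (-3)² = V + 9 = 9 + V)
√(u(C(1, -2)) + d(111)) = √((9 + (9 - (1 + 1)²)) + 7*111) = √((9 + (9 - 1*2²)) + 777) = √((9 + (9 - 1*4)) + 777) = √((9 + (9 - 4)) + 777) = √((9 + 5) + 777) = √(14 + 777) = √791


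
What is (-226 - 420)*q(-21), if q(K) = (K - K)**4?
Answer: 0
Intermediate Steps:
q(K) = 0 (q(K) = 0**4 = 0)
(-226 - 420)*q(-21) = (-226 - 420)*0 = -646*0 = 0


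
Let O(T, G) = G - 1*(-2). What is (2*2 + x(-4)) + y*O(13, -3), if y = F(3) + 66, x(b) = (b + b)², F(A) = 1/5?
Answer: 9/5 ≈ 1.8000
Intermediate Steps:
F(A) = ⅕
x(b) = 4*b² (x(b) = (2*b)² = 4*b²)
O(T, G) = 2 + G (O(T, G) = G + 2 = 2 + G)
y = 331/5 (y = ⅕ + 66 = 331/5 ≈ 66.200)
(2*2 + x(-4)) + y*O(13, -3) = (2*2 + 4*(-4)²) + 331*(2 - 3)/5 = (4 + 4*16) + (331/5)*(-1) = (4 + 64) - 331/5 = 68 - 331/5 = 9/5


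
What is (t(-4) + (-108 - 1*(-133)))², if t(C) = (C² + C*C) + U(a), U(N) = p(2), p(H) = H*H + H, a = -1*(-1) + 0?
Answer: 3969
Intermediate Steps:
a = 1 (a = 1 + 0 = 1)
p(H) = H + H² (p(H) = H² + H = H + H²)
U(N) = 6 (U(N) = 2*(1 + 2) = 2*3 = 6)
t(C) = 6 + 2*C² (t(C) = (C² + C*C) + 6 = (C² + C²) + 6 = 2*C² + 6 = 6 + 2*C²)
(t(-4) + (-108 - 1*(-133)))² = ((6 + 2*(-4)²) + (-108 - 1*(-133)))² = ((6 + 2*16) + (-108 + 133))² = ((6 + 32) + 25)² = (38 + 25)² = 63² = 3969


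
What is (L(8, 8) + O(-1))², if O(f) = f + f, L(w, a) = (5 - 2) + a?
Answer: 81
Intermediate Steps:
L(w, a) = 3 + a
O(f) = 2*f
(L(8, 8) + O(-1))² = ((3 + 8) + 2*(-1))² = (11 - 2)² = 9² = 81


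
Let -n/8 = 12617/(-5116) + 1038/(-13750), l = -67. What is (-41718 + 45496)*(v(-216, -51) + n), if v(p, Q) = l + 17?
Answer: -985536983576/8793125 ≈ -1.1208e+5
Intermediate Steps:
n = 178794158/8793125 (n = -8*(12617/(-5116) + 1038/(-13750)) = -8*(12617*(-1/5116) + 1038*(-1/13750)) = -8*(-12617/5116 - 519/6875) = -8*(-89397079/35172500) = 178794158/8793125 ≈ 20.333)
v(p, Q) = -50 (v(p, Q) = -67 + 17 = -50)
(-41718 + 45496)*(v(-216, -51) + n) = (-41718 + 45496)*(-50 + 178794158/8793125) = 3778*(-260862092/8793125) = -985536983576/8793125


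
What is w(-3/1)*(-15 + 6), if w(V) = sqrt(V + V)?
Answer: -9*I*sqrt(6) ≈ -22.045*I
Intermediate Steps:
w(V) = sqrt(2)*sqrt(V) (w(V) = sqrt(2*V) = sqrt(2)*sqrt(V))
w(-3/1)*(-15 + 6) = (sqrt(2)*sqrt(-3/1))*(-15 + 6) = (sqrt(2)*sqrt(-3*1))*(-9) = (sqrt(2)*sqrt(-3))*(-9) = (sqrt(2)*(I*sqrt(3)))*(-9) = (I*sqrt(6))*(-9) = -9*I*sqrt(6)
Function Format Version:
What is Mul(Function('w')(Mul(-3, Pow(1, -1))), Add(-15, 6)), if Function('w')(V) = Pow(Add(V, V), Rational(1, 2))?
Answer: Mul(-9, I, Pow(6, Rational(1, 2))) ≈ Mul(-22.045, I)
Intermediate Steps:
Function('w')(V) = Mul(Pow(2, Rational(1, 2)), Pow(V, Rational(1, 2))) (Function('w')(V) = Pow(Mul(2, V), Rational(1, 2)) = Mul(Pow(2, Rational(1, 2)), Pow(V, Rational(1, 2))))
Mul(Function('w')(Mul(-3, Pow(1, -1))), Add(-15, 6)) = Mul(Mul(Pow(2, Rational(1, 2)), Pow(Mul(-3, Pow(1, -1)), Rational(1, 2))), Add(-15, 6)) = Mul(Mul(Pow(2, Rational(1, 2)), Pow(Mul(-3, 1), Rational(1, 2))), -9) = Mul(Mul(Pow(2, Rational(1, 2)), Pow(-3, Rational(1, 2))), -9) = Mul(Mul(Pow(2, Rational(1, 2)), Mul(I, Pow(3, Rational(1, 2)))), -9) = Mul(Mul(I, Pow(6, Rational(1, 2))), -9) = Mul(-9, I, Pow(6, Rational(1, 2)))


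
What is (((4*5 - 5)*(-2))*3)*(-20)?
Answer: 1800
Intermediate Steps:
(((4*5 - 5)*(-2))*3)*(-20) = (((20 - 5)*(-2))*3)*(-20) = ((15*(-2))*3)*(-20) = -30*3*(-20) = -90*(-20) = 1800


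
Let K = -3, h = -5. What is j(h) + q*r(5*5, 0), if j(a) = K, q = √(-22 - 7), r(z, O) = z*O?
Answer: -3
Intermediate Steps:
r(z, O) = O*z
q = I*√29 (q = √(-29) = I*√29 ≈ 5.3852*I)
j(a) = -3
j(h) + q*r(5*5, 0) = -3 + (I*√29)*(0*(5*5)) = -3 + (I*√29)*(0*25) = -3 + (I*√29)*0 = -3 + 0 = -3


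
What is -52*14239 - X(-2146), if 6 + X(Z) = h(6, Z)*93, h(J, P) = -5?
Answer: -739957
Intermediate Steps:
X(Z) = -471 (X(Z) = -6 - 5*93 = -6 - 465 = -471)
-52*14239 - X(-2146) = -52*14239 - 1*(-471) = -740428 + 471 = -739957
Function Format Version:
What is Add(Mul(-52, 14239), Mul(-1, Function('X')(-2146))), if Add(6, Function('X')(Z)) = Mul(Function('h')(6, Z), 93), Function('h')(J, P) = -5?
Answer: -739957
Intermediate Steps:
Function('X')(Z) = -471 (Function('X')(Z) = Add(-6, Mul(-5, 93)) = Add(-6, -465) = -471)
Add(Mul(-52, 14239), Mul(-1, Function('X')(-2146))) = Add(Mul(-52, 14239), Mul(-1, -471)) = Add(-740428, 471) = -739957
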